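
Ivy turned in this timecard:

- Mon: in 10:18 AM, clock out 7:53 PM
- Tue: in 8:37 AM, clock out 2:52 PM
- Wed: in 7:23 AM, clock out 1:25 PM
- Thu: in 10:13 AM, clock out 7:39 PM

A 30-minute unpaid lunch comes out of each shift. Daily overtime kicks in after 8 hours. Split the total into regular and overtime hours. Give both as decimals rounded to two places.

Regular 27.28 hours, overtime 2.02 hours

Mon: 10:18 AM–7:53 PM = 9 h 35 min; less 30 min break → 9 h 5 min
Tue: 8:37 AM–2:52 PM = 6 h 15 min; less 30 min break → 5 h 45 min
Wed: 7:23 AM–1:25 PM = 6 h 2 min; less 30 min break → 5 h 32 min
Thu: 10:13 AM–7:39 PM = 9 h 26 min; less 30 min break → 8 h 56 min
Mon reg 8 h 0 min / OT 1 h 5 min; Tue reg 5 h 45 min / OT 0 h 0 min; Wed reg 5 h 32 min / OT 0 h 0 min; Thu reg 8 h 0 min / OT 0 h 56 min.
Totals: regular 27 h 17 min, overtime 2 h 1 min.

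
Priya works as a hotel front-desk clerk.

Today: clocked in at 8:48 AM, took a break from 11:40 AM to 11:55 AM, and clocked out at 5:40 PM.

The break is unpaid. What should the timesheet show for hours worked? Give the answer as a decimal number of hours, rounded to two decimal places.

Today: 8:48 AM–5:40 PM = 8 h 52 min; less 15 min break → 8 h 37 min

8.62 hours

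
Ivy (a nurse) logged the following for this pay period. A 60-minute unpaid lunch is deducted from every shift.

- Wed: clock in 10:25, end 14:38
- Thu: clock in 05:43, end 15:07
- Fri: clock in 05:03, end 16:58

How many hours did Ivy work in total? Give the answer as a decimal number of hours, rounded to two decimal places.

Wed: 10:25–14:38 = 4 h 13 min; less 60 min break → 3 h 13 min
Thu: 05:43–15:07 = 9 h 24 min; less 60 min break → 8 h 24 min
Fri: 05:03–16:58 = 11 h 55 min; less 60 min break → 10 h 55 min
Total: 3 h 13 min + 8 h 24 min + 10 h 55 min = 22 h 32 min.

22.53 hours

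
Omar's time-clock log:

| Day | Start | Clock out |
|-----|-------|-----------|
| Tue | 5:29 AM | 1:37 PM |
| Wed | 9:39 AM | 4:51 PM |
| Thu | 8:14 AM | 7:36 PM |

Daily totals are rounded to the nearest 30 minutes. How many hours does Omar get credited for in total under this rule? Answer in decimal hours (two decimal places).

Tue: 5:29 AM–1:37 PM = 8 h 8 min → rounds to 8 h 0 min
Wed: 9:39 AM–4:51 PM = 7 h 12 min → rounds to 7 h 0 min
Thu: 8:14 AM–7:36 PM = 11 h 22 min → rounds to 11 h 30 min
Total credited: 26 h 30 min.

26.50 hours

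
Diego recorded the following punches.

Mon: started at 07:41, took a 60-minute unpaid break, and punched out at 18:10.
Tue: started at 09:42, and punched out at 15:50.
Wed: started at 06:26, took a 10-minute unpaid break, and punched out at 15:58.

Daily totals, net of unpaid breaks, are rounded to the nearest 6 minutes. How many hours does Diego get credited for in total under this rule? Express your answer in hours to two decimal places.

25.00 hours

Mon: 07:41–18:10 = 10 h 29 min − 60 min = 9 h 29 min → rounds to 9 h 30 min
Tue: 09:42–15:50 = 6 h 8 min → rounds to 6 h 6 min
Wed: 06:26–15:58 = 9 h 32 min − 10 min = 9 h 22 min → rounds to 9 h 24 min
Total credited: 25 h 0 min.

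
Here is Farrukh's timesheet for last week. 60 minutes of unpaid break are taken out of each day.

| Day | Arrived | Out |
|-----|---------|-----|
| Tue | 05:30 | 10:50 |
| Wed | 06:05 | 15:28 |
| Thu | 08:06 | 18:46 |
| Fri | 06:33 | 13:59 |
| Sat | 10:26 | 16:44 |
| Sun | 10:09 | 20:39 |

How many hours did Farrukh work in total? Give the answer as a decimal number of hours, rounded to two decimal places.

43.62 hours

Tue: 05:30–10:50 = 5 h 20 min; less 60 min break → 4 h 20 min
Wed: 06:05–15:28 = 9 h 23 min; less 60 min break → 8 h 23 min
Thu: 08:06–18:46 = 10 h 40 min; less 60 min break → 9 h 40 min
Fri: 06:33–13:59 = 7 h 26 min; less 60 min break → 6 h 26 min
Sat: 10:26–16:44 = 6 h 18 min; less 60 min break → 5 h 18 min
Sun: 10:09–20:39 = 10 h 30 min; less 60 min break → 9 h 30 min
Total: 4 h 20 min + 8 h 23 min + 9 h 40 min + 6 h 26 min + 5 h 18 min + 9 h 30 min = 43 h 37 min.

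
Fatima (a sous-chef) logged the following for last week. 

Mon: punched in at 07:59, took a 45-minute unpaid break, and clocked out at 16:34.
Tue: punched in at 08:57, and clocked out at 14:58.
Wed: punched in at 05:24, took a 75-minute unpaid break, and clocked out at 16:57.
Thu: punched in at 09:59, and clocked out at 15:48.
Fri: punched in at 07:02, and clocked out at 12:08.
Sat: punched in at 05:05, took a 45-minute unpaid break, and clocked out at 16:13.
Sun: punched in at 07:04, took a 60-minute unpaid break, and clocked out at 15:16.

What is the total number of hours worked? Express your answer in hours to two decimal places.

52.65 hours

Mon: 07:59–16:34 = 8 h 35 min; less 45 min break → 7 h 50 min
Tue: 08:57–14:58 = 6 h 1 min
Wed: 05:24–16:57 = 11 h 33 min; less 75 min break → 10 h 18 min
Thu: 09:59–15:48 = 5 h 49 min
Fri: 07:02–12:08 = 5 h 6 min
Sat: 05:05–16:13 = 11 h 8 min; less 45 min break → 10 h 23 min
Sun: 07:04–15:16 = 8 h 12 min; less 60 min break → 7 h 12 min
Total: 7 h 50 min + 6 h 1 min + 10 h 18 min + 5 h 49 min + 5 h 6 min + 10 h 23 min + 7 h 12 min = 52 h 39 min.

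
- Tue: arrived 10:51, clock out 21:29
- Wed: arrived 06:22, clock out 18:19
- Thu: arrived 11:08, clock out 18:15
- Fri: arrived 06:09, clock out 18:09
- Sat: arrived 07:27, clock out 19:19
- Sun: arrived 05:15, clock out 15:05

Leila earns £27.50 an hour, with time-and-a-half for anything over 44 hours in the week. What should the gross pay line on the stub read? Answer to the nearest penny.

Tue: 10:51–21:29 = 10 h 38 min
Wed: 06:22–18:19 = 11 h 57 min
Thu: 11:08–18:15 = 7 h 7 min
Fri: 06:09–18:09 = 12 h 0 min
Sat: 07:27–19:19 = 11 h 52 min
Sun: 05:15–15:05 = 9 h 50 min
Total worked: 63 h 24 min = 3804 min.
Regular 44 h 0 min = 2640 min at £27.50/h; overtime 19 h 24 min = 1164 min at £41.25/h.
Pay = (2640 × £27.50 + 1164 × £41.25) ÷ 60 = £2010.25.

£2010.25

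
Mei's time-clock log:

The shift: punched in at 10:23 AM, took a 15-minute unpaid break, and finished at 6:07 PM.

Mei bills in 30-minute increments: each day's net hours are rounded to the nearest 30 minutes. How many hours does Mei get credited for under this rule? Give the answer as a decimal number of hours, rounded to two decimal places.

The shift: 10:23 AM–6:07 PM = 7 h 44 min − 15 min = 7 h 29 min → rounds to 7 h 30 min

7.50 hours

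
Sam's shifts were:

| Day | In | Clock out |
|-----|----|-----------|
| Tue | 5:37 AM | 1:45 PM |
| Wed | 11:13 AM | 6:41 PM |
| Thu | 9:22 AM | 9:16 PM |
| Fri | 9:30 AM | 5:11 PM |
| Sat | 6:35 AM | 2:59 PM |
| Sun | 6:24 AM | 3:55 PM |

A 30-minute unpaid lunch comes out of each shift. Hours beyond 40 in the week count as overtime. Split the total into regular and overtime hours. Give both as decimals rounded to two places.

Regular 40.00 hours, overtime 10.10 hours

Tue: 5:37 AM–1:45 PM = 8 h 8 min; less 30 min break → 7 h 38 min
Wed: 11:13 AM–6:41 PM = 7 h 28 min; less 30 min break → 6 h 58 min
Thu: 9:22 AM–9:16 PM = 11 h 54 min; less 30 min break → 11 h 24 min
Fri: 9:30 AM–5:11 PM = 7 h 41 min; less 30 min break → 7 h 11 min
Sat: 6:35 AM–2:59 PM = 8 h 24 min; less 30 min break → 7 h 54 min
Sun: 6:24 AM–3:55 PM = 9 h 31 min; less 30 min break → 9 h 1 min
Total worked: 50 h 6 min = 50.10 h.
Threshold 40 h → overtime 10 h 6 min, regular 40 h 0 min.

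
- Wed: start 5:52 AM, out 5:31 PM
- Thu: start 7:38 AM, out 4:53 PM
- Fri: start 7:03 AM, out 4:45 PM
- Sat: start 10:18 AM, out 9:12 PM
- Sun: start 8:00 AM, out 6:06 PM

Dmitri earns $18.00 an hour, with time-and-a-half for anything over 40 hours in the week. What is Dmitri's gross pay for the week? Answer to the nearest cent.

Wed: 5:52 AM–5:31 PM = 11 h 39 min
Thu: 7:38 AM–4:53 PM = 9 h 15 min
Fri: 7:03 AM–4:45 PM = 9 h 42 min
Sat: 10:18 AM–9:12 PM = 10 h 54 min
Sun: 8:00 AM–6:06 PM = 10 h 6 min
Total worked: 51 h 36 min = 3096 min.
Regular 40 h 0 min = 2400 min at $18.00/h; overtime 11 h 36 min = 696 min at $27.00/h.
Pay = (2400 × $18.00 + 696 × $27.00) ÷ 60 = $1033.20.

$1033.20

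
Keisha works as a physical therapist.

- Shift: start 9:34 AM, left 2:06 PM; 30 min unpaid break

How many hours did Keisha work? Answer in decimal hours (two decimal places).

Shift: 9:34 AM–2:06 PM = 4 h 32 min; less 30 min break → 4 h 2 min

4.03 hours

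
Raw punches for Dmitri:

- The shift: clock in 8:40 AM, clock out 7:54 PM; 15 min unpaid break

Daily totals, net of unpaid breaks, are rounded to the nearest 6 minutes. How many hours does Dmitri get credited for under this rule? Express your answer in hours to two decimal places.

The shift: 8:40 AM–7:54 PM = 11 h 14 min − 15 min = 10 h 59 min → rounds to 11 h 0 min

11.00 hours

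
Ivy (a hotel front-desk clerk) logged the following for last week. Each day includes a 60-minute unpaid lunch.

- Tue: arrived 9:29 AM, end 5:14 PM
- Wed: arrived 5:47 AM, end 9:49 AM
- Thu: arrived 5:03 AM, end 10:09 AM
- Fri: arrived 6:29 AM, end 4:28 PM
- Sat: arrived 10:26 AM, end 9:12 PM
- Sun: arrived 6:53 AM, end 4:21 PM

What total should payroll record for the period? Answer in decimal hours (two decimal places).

Tue: 9:29 AM–5:14 PM = 7 h 45 min; less 60 min break → 6 h 45 min
Wed: 5:47 AM–9:49 AM = 4 h 2 min; less 60 min break → 3 h 2 min
Thu: 5:03 AM–10:09 AM = 5 h 6 min; less 60 min break → 4 h 6 min
Fri: 6:29 AM–4:28 PM = 9 h 59 min; less 60 min break → 8 h 59 min
Sat: 10:26 AM–9:12 PM = 10 h 46 min; less 60 min break → 9 h 46 min
Sun: 6:53 AM–4:21 PM = 9 h 28 min; less 60 min break → 8 h 28 min
Total: 6 h 45 min + 3 h 2 min + 4 h 6 min + 8 h 59 min + 9 h 46 min + 8 h 28 min = 41 h 6 min.

41.10 hours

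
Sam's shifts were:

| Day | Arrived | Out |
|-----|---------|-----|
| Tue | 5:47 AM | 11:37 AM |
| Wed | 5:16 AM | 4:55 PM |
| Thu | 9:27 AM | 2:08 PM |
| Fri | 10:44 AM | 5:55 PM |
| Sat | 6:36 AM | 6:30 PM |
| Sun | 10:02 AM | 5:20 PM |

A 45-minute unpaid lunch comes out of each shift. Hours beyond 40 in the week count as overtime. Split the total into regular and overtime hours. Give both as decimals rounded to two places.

Regular 40.00 hours, overtime 4.05 hours

Tue: 5:47 AM–11:37 AM = 5 h 50 min; less 45 min break → 5 h 5 min
Wed: 5:16 AM–4:55 PM = 11 h 39 min; less 45 min break → 10 h 54 min
Thu: 9:27 AM–2:08 PM = 4 h 41 min; less 45 min break → 3 h 56 min
Fri: 10:44 AM–5:55 PM = 7 h 11 min; less 45 min break → 6 h 26 min
Sat: 6:36 AM–6:30 PM = 11 h 54 min; less 45 min break → 11 h 9 min
Sun: 10:02 AM–5:20 PM = 7 h 18 min; less 45 min break → 6 h 33 min
Total worked: 44 h 3 min = 44.05 h.
Threshold 40 h → overtime 4 h 3 min, regular 40 h 0 min.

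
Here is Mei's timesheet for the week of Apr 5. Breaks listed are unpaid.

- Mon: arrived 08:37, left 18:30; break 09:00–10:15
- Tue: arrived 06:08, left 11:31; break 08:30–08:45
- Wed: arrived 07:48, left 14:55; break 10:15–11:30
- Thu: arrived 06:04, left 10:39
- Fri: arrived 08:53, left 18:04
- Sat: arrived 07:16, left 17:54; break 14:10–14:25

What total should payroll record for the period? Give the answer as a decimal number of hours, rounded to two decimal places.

43.78 hours

Mon: 08:37–18:30 = 9 h 53 min; less 75 min break → 8 h 38 min
Tue: 06:08–11:31 = 5 h 23 min; less 15 min break → 5 h 8 min
Wed: 07:48–14:55 = 7 h 7 min; less 75 min break → 5 h 52 min
Thu: 06:04–10:39 = 4 h 35 min
Fri: 08:53–18:04 = 9 h 11 min
Sat: 07:16–17:54 = 10 h 38 min; less 15 min break → 10 h 23 min
Total: 8 h 38 min + 5 h 8 min + 5 h 52 min + 4 h 35 min + 9 h 11 min + 10 h 23 min = 43 h 47 min.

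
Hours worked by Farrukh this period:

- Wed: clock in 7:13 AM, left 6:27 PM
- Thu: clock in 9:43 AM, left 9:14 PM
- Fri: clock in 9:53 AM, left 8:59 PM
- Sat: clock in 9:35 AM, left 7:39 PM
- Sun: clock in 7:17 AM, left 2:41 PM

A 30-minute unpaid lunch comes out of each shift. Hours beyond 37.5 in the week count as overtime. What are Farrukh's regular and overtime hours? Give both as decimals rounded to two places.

Wed: 7:13 AM–6:27 PM = 11 h 14 min; less 30 min break → 10 h 44 min
Thu: 9:43 AM–9:14 PM = 11 h 31 min; less 30 min break → 11 h 1 min
Fri: 9:53 AM–8:59 PM = 11 h 6 min; less 30 min break → 10 h 36 min
Sat: 9:35 AM–7:39 PM = 10 h 4 min; less 30 min break → 9 h 34 min
Sun: 7:17 AM–2:41 PM = 7 h 24 min; less 30 min break → 6 h 54 min
Total worked: 48 h 49 min = 48.82 h.
Threshold 37.5 h → overtime 11 h 19 min, regular 37 h 30 min.

Regular 37.50 hours, overtime 11.32 hours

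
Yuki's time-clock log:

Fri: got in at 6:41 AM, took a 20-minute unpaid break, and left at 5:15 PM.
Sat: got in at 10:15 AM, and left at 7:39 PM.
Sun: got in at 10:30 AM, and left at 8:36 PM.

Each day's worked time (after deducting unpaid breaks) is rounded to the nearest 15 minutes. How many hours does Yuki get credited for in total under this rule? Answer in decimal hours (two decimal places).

29.75 hours

Fri: 6:41 AM–5:15 PM = 10 h 34 min − 20 min = 10 h 14 min → rounds to 10 h 15 min
Sat: 10:15 AM–7:39 PM = 9 h 24 min → rounds to 9 h 30 min
Sun: 10:30 AM–8:36 PM = 10 h 6 min → rounds to 10 h 0 min
Total credited: 29 h 45 min.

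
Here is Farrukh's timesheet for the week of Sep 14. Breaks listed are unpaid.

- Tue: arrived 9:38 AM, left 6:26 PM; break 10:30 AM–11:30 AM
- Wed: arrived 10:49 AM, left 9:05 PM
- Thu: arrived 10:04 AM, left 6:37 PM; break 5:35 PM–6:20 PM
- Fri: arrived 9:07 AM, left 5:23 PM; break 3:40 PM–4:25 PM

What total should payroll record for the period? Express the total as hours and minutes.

Tue: 9:38 AM–6:26 PM = 8 h 48 min; less 60 min break → 7 h 48 min
Wed: 10:49 AM–9:05 PM = 10 h 16 min
Thu: 10:04 AM–6:37 PM = 8 h 33 min; less 45 min break → 7 h 48 min
Fri: 9:07 AM–5:23 PM = 8 h 16 min; less 45 min break → 7 h 31 min
Total: 7 h 48 min + 10 h 16 min + 7 h 48 min + 7 h 31 min = 33 h 23 min.

33 h 23 min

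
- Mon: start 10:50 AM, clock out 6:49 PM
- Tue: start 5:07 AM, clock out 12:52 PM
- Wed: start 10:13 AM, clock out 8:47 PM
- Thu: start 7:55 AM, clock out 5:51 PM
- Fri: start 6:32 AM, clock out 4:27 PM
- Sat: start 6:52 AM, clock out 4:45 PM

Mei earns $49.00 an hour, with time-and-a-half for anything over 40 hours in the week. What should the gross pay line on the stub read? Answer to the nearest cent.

Mon: 10:50 AM–6:49 PM = 7 h 59 min
Tue: 5:07 AM–12:52 PM = 7 h 45 min
Wed: 10:13 AM–8:47 PM = 10 h 34 min
Thu: 7:55 AM–5:51 PM = 9 h 56 min
Fri: 6:32 AM–4:27 PM = 9 h 55 min
Sat: 6:52 AM–4:45 PM = 9 h 53 min
Total worked: 56 h 2 min = 3362 min.
Regular 40 h 0 min = 2400 min at $49.00/h; overtime 16 h 2 min = 962 min at $73.50/h.
Pay = (2400 × $49.00 + 962 × $73.50) ÷ 60 = $3138.45.

$3138.45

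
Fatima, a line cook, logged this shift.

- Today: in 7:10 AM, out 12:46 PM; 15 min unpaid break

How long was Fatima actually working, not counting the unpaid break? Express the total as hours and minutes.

5 h 21 min

Today: 7:10 AM–12:46 PM = 5 h 36 min; less 15 min break → 5 h 21 min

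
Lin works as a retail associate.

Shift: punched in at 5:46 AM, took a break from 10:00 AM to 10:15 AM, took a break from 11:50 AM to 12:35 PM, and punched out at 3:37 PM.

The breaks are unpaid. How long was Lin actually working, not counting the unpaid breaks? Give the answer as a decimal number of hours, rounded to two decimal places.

8.85 hours

Shift: 5:46 AM–3:37 PM = 9 h 51 min; less 60 min break → 8 h 51 min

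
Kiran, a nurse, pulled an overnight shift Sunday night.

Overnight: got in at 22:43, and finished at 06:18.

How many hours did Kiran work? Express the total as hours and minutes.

Overnight: 22:43 → midnight = 1 h 17 min; midnight → 06:18 = 6 h 18 min; span 7 h 35 min

7 h 35 min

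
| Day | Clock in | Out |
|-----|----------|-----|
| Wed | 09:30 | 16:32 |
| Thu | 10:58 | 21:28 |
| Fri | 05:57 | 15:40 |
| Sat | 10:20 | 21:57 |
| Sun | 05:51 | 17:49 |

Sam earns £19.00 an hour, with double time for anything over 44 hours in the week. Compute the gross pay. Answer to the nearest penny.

£1095.67

Wed: 09:30–16:32 = 7 h 2 min
Thu: 10:58–21:28 = 10 h 30 min
Fri: 05:57–15:40 = 9 h 43 min
Sat: 10:20–21:57 = 11 h 37 min
Sun: 05:51–17:49 = 11 h 58 min
Total worked: 50 h 50 min = 3050 min.
Regular 44 h 0 min = 2640 min at £19.00/h; overtime 6 h 50 min = 410 min at £38.00/h.
Pay = (2640 × £19.00 + 410 × £38.00) ÷ 60 = £1095.67.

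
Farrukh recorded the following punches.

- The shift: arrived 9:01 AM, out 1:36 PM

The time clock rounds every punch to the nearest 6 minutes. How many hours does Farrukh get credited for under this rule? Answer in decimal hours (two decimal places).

The shift: in 9:01 AM→9:00 AM, out 1:36 PM→1:36 PM; 4 h 36 min

4.60 hours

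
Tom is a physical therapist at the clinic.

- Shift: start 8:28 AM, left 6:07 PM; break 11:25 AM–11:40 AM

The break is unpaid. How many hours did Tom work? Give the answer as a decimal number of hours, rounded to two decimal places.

Shift: 8:28 AM–6:07 PM = 9 h 39 min; less 15 min break → 9 h 24 min

9.40 hours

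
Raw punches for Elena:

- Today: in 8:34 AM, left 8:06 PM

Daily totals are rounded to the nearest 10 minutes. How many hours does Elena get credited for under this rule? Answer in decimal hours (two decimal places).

11.50 hours

Today: 8:34 AM–8:06 PM = 11 h 32 min → rounds to 11 h 30 min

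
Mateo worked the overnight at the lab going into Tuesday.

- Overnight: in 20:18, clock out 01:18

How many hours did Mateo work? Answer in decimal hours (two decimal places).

5.00 hours

Overnight: 20:18 → midnight = 3 h 42 min; midnight → 01:18 = 1 h 18 min; span 5 h 0 min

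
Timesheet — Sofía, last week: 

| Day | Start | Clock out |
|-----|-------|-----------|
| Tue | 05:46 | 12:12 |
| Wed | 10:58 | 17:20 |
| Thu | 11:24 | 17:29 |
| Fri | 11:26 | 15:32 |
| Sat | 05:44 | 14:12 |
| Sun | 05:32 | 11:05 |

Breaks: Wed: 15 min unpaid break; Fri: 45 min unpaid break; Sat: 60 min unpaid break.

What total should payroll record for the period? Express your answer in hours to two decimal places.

35.00 hours

Tue: 05:46–12:12 = 6 h 26 min
Wed: 10:58–17:20 = 6 h 22 min; less 15 min break → 6 h 7 min
Thu: 11:24–17:29 = 6 h 5 min
Fri: 11:26–15:32 = 4 h 6 min; less 45 min break → 3 h 21 min
Sat: 05:44–14:12 = 8 h 28 min; less 60 min break → 7 h 28 min
Sun: 05:32–11:05 = 5 h 33 min
Total: 6 h 26 min + 6 h 7 min + 6 h 5 min + 3 h 21 min + 7 h 28 min + 5 h 33 min = 35 h 0 min.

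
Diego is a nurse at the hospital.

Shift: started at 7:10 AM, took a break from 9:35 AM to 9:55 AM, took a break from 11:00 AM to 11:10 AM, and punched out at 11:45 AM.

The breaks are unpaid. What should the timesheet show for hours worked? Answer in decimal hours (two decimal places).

Shift: 7:10 AM–11:45 AM = 4 h 35 min; less 30 min break → 4 h 5 min

4.08 hours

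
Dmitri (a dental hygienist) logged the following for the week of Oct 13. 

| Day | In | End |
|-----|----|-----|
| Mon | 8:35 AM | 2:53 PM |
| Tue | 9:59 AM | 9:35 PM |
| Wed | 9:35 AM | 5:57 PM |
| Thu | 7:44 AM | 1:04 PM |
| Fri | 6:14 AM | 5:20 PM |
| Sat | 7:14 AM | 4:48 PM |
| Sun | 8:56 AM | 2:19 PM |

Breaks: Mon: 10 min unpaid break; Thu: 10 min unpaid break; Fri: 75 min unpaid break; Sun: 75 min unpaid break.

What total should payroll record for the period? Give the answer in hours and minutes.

Mon: 8:35 AM–2:53 PM = 6 h 18 min; less 10 min break → 6 h 8 min
Tue: 9:59 AM–9:35 PM = 11 h 36 min
Wed: 9:35 AM–5:57 PM = 8 h 22 min
Thu: 7:44 AM–1:04 PM = 5 h 20 min; less 10 min break → 5 h 10 min
Fri: 6:14 AM–5:20 PM = 11 h 6 min; less 75 min break → 9 h 51 min
Sat: 7:14 AM–4:48 PM = 9 h 34 min
Sun: 8:56 AM–2:19 PM = 5 h 23 min; less 75 min break → 4 h 8 min
Total: 6 h 8 min + 11 h 36 min + 8 h 22 min + 5 h 10 min + 9 h 51 min + 9 h 34 min + 4 h 8 min = 54 h 49 min.

54 h 49 min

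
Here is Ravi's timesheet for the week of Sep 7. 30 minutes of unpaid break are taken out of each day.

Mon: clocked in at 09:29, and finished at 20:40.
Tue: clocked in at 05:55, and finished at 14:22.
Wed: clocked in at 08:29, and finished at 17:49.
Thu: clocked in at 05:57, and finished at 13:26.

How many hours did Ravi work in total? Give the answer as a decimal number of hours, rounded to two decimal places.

34.45 hours

Mon: 09:29–20:40 = 11 h 11 min; less 30 min break → 10 h 41 min
Tue: 05:55–14:22 = 8 h 27 min; less 30 min break → 7 h 57 min
Wed: 08:29–17:49 = 9 h 20 min; less 30 min break → 8 h 50 min
Thu: 05:57–13:26 = 7 h 29 min; less 30 min break → 6 h 59 min
Total: 10 h 41 min + 7 h 57 min + 8 h 50 min + 6 h 59 min = 34 h 27 min.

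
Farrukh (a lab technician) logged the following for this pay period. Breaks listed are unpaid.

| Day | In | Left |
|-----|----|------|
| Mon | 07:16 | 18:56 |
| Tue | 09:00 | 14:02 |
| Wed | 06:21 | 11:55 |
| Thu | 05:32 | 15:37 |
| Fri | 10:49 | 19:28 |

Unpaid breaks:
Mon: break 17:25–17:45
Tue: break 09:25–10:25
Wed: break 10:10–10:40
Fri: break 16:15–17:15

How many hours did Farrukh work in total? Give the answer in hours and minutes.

38 h 10 min

Mon: 07:16–18:56 = 11 h 40 min; less 20 min break → 11 h 20 min
Tue: 09:00–14:02 = 5 h 2 min; less 60 min break → 4 h 2 min
Wed: 06:21–11:55 = 5 h 34 min; less 30 min break → 5 h 4 min
Thu: 05:32–15:37 = 10 h 5 min
Fri: 10:49–19:28 = 8 h 39 min; less 60 min break → 7 h 39 min
Total: 11 h 20 min + 4 h 2 min + 5 h 4 min + 10 h 5 min + 7 h 39 min = 38 h 10 min.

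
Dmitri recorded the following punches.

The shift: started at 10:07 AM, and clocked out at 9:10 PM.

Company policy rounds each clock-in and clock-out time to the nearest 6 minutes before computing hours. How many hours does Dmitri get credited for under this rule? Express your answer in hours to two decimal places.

11.10 hours

The shift: in 10:07 AM→10:06 AM, out 9:10 PM→9:12 PM; 11 h 6 min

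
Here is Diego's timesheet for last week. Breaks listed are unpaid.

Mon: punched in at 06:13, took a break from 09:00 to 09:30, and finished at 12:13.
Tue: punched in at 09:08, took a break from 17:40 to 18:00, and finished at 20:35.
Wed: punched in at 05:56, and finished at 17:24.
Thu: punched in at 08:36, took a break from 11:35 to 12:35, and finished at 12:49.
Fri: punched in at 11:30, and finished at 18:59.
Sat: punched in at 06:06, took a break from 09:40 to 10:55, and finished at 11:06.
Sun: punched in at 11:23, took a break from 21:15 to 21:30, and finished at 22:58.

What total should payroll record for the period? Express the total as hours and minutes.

53 h 52 min

Mon: 06:13–12:13 = 6 h 0 min; less 30 min break → 5 h 30 min
Tue: 09:08–20:35 = 11 h 27 min; less 20 min break → 11 h 7 min
Wed: 05:56–17:24 = 11 h 28 min
Thu: 08:36–12:49 = 4 h 13 min; less 60 min break → 3 h 13 min
Fri: 11:30–18:59 = 7 h 29 min
Sat: 06:06–11:06 = 5 h 0 min; less 75 min break → 3 h 45 min
Sun: 11:23–22:58 = 11 h 35 min; less 15 min break → 11 h 20 min
Total: 5 h 30 min + 11 h 7 min + 11 h 28 min + 3 h 13 min + 7 h 29 min + 3 h 45 min + 11 h 20 min = 53 h 52 min.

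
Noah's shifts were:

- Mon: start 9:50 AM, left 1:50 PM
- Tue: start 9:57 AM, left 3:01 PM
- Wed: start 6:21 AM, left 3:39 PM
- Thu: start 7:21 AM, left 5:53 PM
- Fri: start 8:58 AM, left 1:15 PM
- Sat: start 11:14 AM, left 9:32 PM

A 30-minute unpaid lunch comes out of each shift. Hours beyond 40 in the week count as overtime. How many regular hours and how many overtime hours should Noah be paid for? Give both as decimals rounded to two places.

Mon: 9:50 AM–1:50 PM = 4 h 0 min; less 30 min break → 3 h 30 min
Tue: 9:57 AM–3:01 PM = 5 h 4 min; less 30 min break → 4 h 34 min
Wed: 6:21 AM–3:39 PM = 9 h 18 min; less 30 min break → 8 h 48 min
Thu: 7:21 AM–5:53 PM = 10 h 32 min; less 30 min break → 10 h 2 min
Fri: 8:58 AM–1:15 PM = 4 h 17 min; less 30 min break → 3 h 47 min
Sat: 11:14 AM–9:32 PM = 10 h 18 min; less 30 min break → 9 h 48 min
Total worked: 40 h 29 min = 40.48 h.
Threshold 40 h → overtime 0 h 29 min, regular 40 h 0 min.

Regular 40.00 hours, overtime 0.48 hours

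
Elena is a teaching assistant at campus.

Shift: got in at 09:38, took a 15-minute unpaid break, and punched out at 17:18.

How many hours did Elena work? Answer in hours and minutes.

Shift: 09:38–17:18 = 7 h 40 min; less 15 min break → 7 h 25 min

7 h 25 min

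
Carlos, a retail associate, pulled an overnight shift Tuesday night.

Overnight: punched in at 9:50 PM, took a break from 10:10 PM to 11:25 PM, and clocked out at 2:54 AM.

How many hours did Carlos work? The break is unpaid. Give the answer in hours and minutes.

3 h 49 min

Overnight: 9:50 PM → midnight = 2 h 10 min; midnight → 2:54 AM = 2 h 54 min; span 5 h 4 min; less 75 min break → 3 h 49 min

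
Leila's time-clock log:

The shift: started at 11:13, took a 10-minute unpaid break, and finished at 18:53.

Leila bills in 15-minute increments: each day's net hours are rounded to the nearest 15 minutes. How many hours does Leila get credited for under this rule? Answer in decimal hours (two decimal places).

The shift: 11:13–18:53 = 7 h 40 min − 10 min = 7 h 30 min → rounds to 7 h 30 min

7.50 hours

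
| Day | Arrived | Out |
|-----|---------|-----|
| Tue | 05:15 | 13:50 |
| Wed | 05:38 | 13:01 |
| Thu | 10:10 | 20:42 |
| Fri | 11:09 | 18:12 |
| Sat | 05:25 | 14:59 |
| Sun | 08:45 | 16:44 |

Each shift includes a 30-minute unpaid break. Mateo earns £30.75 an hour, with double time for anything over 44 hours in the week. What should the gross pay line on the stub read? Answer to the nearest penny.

£1605.15

Tue: 05:15–13:50 = 8 h 35 min; less 30 min break → 8 h 5 min
Wed: 05:38–13:01 = 7 h 23 min; less 30 min break → 6 h 53 min
Thu: 10:10–20:42 = 10 h 32 min; less 30 min break → 10 h 2 min
Fri: 11:09–18:12 = 7 h 3 min; less 30 min break → 6 h 33 min
Sat: 05:25–14:59 = 9 h 34 min; less 30 min break → 9 h 4 min
Sun: 08:45–16:44 = 7 h 59 min; less 30 min break → 7 h 29 min
Total worked: 48 h 6 min = 2886 min.
Regular 44 h 0 min = 2640 min at £30.75/h; overtime 4 h 6 min = 246 min at £61.50/h.
Pay = (2640 × £30.75 + 246 × £61.50) ÷ 60 = £1605.15.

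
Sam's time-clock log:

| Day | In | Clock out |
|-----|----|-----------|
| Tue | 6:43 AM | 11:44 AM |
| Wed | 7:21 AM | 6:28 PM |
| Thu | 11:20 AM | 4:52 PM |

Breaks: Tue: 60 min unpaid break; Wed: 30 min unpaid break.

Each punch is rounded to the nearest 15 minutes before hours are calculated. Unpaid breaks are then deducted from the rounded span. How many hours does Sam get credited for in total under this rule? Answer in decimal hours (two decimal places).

20.25 hours

Tue: in 6:43 AM→6:45 AM, out 11:44 AM→11:45 AM; 5 h 0 min − 60 min = 4 h 0 min
Wed: in 7:21 AM→7:15 AM, out 6:28 PM→6:30 PM; 11 h 15 min − 30 min = 10 h 45 min
Thu: in 11:20 AM→11:15 AM, out 4:52 PM→4:45 PM; 5 h 30 min
Total credited: 20 h 15 min.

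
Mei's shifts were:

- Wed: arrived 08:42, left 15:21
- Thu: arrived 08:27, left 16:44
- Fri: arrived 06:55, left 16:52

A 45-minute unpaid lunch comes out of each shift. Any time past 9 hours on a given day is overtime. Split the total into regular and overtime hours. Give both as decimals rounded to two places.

Regular 22.43 hours, overtime 0.20 hours

Wed: 08:42–15:21 = 6 h 39 min; less 45 min break → 5 h 54 min
Thu: 08:27–16:44 = 8 h 17 min; less 45 min break → 7 h 32 min
Fri: 06:55–16:52 = 9 h 57 min; less 45 min break → 9 h 12 min
Wed reg 5 h 54 min / OT 0 h 0 min; Thu reg 7 h 32 min / OT 0 h 0 min; Fri reg 9 h 0 min / OT 0 h 12 min.
Totals: regular 22 h 26 min, overtime 0 h 12 min.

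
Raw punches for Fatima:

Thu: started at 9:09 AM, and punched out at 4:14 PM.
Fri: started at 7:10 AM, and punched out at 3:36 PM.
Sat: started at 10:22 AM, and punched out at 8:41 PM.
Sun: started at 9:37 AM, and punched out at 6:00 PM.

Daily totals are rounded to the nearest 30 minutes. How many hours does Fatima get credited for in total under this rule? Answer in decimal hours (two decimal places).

34.50 hours

Thu: 9:09 AM–4:14 PM = 7 h 5 min → rounds to 7 h 0 min
Fri: 7:10 AM–3:36 PM = 8 h 26 min → rounds to 8 h 30 min
Sat: 10:22 AM–8:41 PM = 10 h 19 min → rounds to 10 h 30 min
Sun: 9:37 AM–6:00 PM = 8 h 23 min → rounds to 8 h 30 min
Total credited: 34 h 30 min.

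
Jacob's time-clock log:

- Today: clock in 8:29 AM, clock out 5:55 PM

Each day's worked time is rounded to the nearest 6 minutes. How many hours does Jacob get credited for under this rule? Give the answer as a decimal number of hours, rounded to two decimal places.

9.40 hours

Today: 8:29 AM–5:55 PM = 9 h 26 min → rounds to 9 h 24 min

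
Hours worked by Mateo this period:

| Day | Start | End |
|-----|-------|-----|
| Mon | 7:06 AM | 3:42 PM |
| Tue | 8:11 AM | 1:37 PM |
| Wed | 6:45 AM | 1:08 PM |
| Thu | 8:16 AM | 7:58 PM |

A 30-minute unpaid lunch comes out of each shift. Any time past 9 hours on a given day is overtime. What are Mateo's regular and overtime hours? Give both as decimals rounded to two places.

Mon: 7:06 AM–3:42 PM = 8 h 36 min; less 30 min break → 8 h 6 min
Tue: 8:11 AM–1:37 PM = 5 h 26 min; less 30 min break → 4 h 56 min
Wed: 6:45 AM–1:08 PM = 6 h 23 min; less 30 min break → 5 h 53 min
Thu: 8:16 AM–7:58 PM = 11 h 42 min; less 30 min break → 11 h 12 min
Mon reg 8 h 6 min / OT 0 h 0 min; Tue reg 4 h 56 min / OT 0 h 0 min; Wed reg 5 h 53 min / OT 0 h 0 min; Thu reg 9 h 0 min / OT 2 h 12 min.
Totals: regular 27 h 55 min, overtime 2 h 12 min.

Regular 27.92 hours, overtime 2.20 hours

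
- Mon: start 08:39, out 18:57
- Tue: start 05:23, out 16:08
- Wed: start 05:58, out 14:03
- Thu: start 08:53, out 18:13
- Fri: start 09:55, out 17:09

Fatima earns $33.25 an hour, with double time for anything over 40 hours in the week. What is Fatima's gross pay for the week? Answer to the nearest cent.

$1709.05

Mon: 08:39–18:57 = 10 h 18 min
Tue: 05:23–16:08 = 10 h 45 min
Wed: 05:58–14:03 = 8 h 5 min
Thu: 08:53–18:13 = 9 h 20 min
Fri: 09:55–17:09 = 7 h 14 min
Total worked: 45 h 42 min = 2742 min.
Regular 40 h 0 min = 2400 min at $33.25/h; overtime 5 h 42 min = 342 min at $66.50/h.
Pay = (2400 × $33.25 + 342 × $66.50) ÷ 60 = $1709.05.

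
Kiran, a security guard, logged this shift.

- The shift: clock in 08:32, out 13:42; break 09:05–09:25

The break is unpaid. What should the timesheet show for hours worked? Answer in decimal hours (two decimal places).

The shift: 08:32–13:42 = 5 h 10 min; less 20 min break → 4 h 50 min

4.83 hours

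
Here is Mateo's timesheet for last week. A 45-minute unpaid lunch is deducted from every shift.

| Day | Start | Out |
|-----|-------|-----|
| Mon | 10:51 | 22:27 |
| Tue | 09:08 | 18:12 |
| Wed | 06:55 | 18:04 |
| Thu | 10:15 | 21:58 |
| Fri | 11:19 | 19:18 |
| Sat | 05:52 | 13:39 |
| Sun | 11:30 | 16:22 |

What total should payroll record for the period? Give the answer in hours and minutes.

58 h 55 min

Mon: 10:51–22:27 = 11 h 36 min; less 45 min break → 10 h 51 min
Tue: 09:08–18:12 = 9 h 4 min; less 45 min break → 8 h 19 min
Wed: 06:55–18:04 = 11 h 9 min; less 45 min break → 10 h 24 min
Thu: 10:15–21:58 = 11 h 43 min; less 45 min break → 10 h 58 min
Fri: 11:19–19:18 = 7 h 59 min; less 45 min break → 7 h 14 min
Sat: 05:52–13:39 = 7 h 47 min; less 45 min break → 7 h 2 min
Sun: 11:30–16:22 = 4 h 52 min; less 45 min break → 4 h 7 min
Total: 10 h 51 min + 8 h 19 min + 10 h 24 min + 10 h 58 min + 7 h 14 min + 7 h 2 min + 4 h 7 min = 58 h 55 min.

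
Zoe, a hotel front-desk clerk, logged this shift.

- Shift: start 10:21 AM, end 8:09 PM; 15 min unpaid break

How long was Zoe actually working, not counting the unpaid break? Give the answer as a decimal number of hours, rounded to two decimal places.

Shift: 10:21 AM–8:09 PM = 9 h 48 min; less 15 min break → 9 h 33 min

9.55 hours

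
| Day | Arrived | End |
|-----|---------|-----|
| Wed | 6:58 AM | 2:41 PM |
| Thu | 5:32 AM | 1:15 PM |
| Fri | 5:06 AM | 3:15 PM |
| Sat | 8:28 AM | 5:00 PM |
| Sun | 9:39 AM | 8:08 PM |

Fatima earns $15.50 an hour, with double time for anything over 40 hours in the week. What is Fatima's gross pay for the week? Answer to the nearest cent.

Wed: 6:58 AM–2:41 PM = 7 h 43 min
Thu: 5:32 AM–1:15 PM = 7 h 43 min
Fri: 5:06 AM–3:15 PM = 10 h 9 min
Sat: 8:28 AM–5:00 PM = 8 h 32 min
Sun: 9:39 AM–8:08 PM = 10 h 29 min
Total worked: 44 h 36 min = 2676 min.
Regular 40 h 0 min = 2400 min at $15.50/h; overtime 4 h 36 min = 276 min at $31.00/h.
Pay = (2400 × $15.50 + 276 × $31.00) ÷ 60 = $762.60.

$762.60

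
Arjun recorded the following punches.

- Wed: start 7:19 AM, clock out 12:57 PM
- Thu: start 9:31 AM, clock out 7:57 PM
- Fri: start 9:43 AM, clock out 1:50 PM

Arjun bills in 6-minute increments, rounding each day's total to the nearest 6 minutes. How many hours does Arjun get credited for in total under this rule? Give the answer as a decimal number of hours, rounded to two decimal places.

20.10 hours

Wed: 7:19 AM–12:57 PM = 5 h 38 min → rounds to 5 h 36 min
Thu: 9:31 AM–7:57 PM = 10 h 26 min → rounds to 10 h 24 min
Fri: 9:43 AM–1:50 PM = 4 h 7 min → rounds to 4 h 6 min
Total credited: 20 h 6 min.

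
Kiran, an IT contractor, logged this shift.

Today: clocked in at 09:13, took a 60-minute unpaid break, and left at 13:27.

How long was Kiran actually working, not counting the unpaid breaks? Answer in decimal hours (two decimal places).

Today: 09:13–13:27 = 4 h 14 min; less 60 min break → 3 h 14 min

3.23 hours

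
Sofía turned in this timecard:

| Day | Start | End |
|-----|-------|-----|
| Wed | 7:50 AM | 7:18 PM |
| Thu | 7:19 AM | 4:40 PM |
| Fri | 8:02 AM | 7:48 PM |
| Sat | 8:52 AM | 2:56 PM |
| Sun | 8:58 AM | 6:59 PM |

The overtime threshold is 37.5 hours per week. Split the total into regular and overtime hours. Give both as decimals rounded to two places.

Regular 37.50 hours, overtime 11.17 hours

Wed: 7:50 AM–7:18 PM = 11 h 28 min
Thu: 7:19 AM–4:40 PM = 9 h 21 min
Fri: 8:02 AM–7:48 PM = 11 h 46 min
Sat: 8:52 AM–2:56 PM = 6 h 4 min
Sun: 8:58 AM–6:59 PM = 10 h 1 min
Total worked: 48 h 40 min = 48.67 h.
Threshold 37.5 h → overtime 11 h 10 min, regular 37 h 30 min.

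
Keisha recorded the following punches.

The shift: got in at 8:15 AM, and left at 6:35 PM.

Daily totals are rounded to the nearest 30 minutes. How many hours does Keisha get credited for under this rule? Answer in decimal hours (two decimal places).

10.50 hours

The shift: 8:15 AM–6:35 PM = 10 h 20 min → rounds to 10 h 30 min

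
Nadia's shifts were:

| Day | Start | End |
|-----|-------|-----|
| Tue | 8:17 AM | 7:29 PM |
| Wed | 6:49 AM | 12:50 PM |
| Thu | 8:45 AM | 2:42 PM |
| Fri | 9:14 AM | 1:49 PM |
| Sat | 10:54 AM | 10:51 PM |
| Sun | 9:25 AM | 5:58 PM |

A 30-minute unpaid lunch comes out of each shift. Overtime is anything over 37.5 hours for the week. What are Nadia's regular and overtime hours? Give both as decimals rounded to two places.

Tue: 8:17 AM–7:29 PM = 11 h 12 min; less 30 min break → 10 h 42 min
Wed: 6:49 AM–12:50 PM = 6 h 1 min; less 30 min break → 5 h 31 min
Thu: 8:45 AM–2:42 PM = 5 h 57 min; less 30 min break → 5 h 27 min
Fri: 9:14 AM–1:49 PM = 4 h 35 min; less 30 min break → 4 h 5 min
Sat: 10:54 AM–10:51 PM = 11 h 57 min; less 30 min break → 11 h 27 min
Sun: 9:25 AM–5:58 PM = 8 h 33 min; less 30 min break → 8 h 3 min
Total worked: 45 h 15 min = 45.25 h.
Threshold 37.5 h → overtime 7 h 45 min, regular 37 h 30 min.

Regular 37.50 hours, overtime 7.75 hours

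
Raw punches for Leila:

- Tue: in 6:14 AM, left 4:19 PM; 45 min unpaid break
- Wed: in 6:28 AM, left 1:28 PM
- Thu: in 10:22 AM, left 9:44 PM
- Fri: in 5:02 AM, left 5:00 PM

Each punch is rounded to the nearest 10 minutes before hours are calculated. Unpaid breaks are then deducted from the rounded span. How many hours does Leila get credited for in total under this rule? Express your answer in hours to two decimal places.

Tue: in 6:14 AM→6:10 AM, out 4:19 PM→4:20 PM; 10 h 10 min − 45 min = 9 h 25 min
Wed: in 6:28 AM→6:30 AM, out 1:28 PM→1:30 PM; 7 h 0 min
Thu: in 10:22 AM→10:20 AM, out 9:44 PM→9:40 PM; 11 h 20 min
Fri: in 5:02 AM→5:00 AM, out 5:00 PM→5:00 PM; 12 h 0 min
Total credited: 39 h 45 min.

39.75 hours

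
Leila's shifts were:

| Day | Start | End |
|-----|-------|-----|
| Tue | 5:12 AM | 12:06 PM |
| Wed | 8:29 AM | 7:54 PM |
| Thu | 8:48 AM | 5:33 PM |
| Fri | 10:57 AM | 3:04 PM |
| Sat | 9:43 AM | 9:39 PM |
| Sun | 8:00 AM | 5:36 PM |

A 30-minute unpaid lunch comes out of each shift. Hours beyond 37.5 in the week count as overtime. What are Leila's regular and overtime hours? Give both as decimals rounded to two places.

Tue: 5:12 AM–12:06 PM = 6 h 54 min; less 30 min break → 6 h 24 min
Wed: 8:29 AM–7:54 PM = 11 h 25 min; less 30 min break → 10 h 55 min
Thu: 8:48 AM–5:33 PM = 8 h 45 min; less 30 min break → 8 h 15 min
Fri: 10:57 AM–3:04 PM = 4 h 7 min; less 30 min break → 3 h 37 min
Sat: 9:43 AM–9:39 PM = 11 h 56 min; less 30 min break → 11 h 26 min
Sun: 8:00 AM–5:36 PM = 9 h 36 min; less 30 min break → 9 h 6 min
Total worked: 49 h 43 min = 49.72 h.
Threshold 37.5 h → overtime 12 h 13 min, regular 37 h 30 min.

Regular 37.50 hours, overtime 12.22 hours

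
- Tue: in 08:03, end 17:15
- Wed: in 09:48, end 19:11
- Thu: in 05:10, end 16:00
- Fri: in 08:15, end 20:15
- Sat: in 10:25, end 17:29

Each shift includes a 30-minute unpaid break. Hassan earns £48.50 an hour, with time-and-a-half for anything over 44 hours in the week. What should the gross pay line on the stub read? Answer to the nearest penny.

£2278.29

Tue: 08:03–17:15 = 9 h 12 min; less 30 min break → 8 h 42 min
Wed: 09:48–19:11 = 9 h 23 min; less 30 min break → 8 h 53 min
Thu: 05:10–16:00 = 10 h 50 min; less 30 min break → 10 h 20 min
Fri: 08:15–20:15 = 12 h 0 min; less 30 min break → 11 h 30 min
Sat: 10:25–17:29 = 7 h 4 min; less 30 min break → 6 h 34 min
Total worked: 45 h 59 min = 2759 min.
Regular 44 h 0 min = 2640 min at £48.50/h; overtime 1 h 59 min = 119 min at £72.75/h.
Pay = (2640 × £48.50 + 119 × £72.75) ÷ 60 = £2278.29.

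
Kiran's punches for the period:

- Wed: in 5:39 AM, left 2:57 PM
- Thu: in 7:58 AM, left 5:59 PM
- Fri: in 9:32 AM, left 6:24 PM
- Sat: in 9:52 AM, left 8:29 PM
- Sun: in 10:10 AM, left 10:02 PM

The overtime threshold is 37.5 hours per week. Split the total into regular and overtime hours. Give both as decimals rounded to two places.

Wed: 5:39 AM–2:57 PM = 9 h 18 min
Thu: 7:58 AM–5:59 PM = 10 h 1 min
Fri: 9:32 AM–6:24 PM = 8 h 52 min
Sat: 9:52 AM–8:29 PM = 10 h 37 min
Sun: 10:10 AM–10:02 PM = 11 h 52 min
Total worked: 50 h 40 min = 50.67 h.
Threshold 37.5 h → overtime 13 h 10 min, regular 37 h 30 min.

Regular 37.50 hours, overtime 13.17 hours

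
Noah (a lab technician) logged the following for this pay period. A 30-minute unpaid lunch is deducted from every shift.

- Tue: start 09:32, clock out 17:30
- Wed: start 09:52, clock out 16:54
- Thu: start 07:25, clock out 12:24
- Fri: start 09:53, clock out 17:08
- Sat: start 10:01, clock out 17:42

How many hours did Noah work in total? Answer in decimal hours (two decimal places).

32.42 hours

Tue: 09:32–17:30 = 7 h 58 min; less 30 min break → 7 h 28 min
Wed: 09:52–16:54 = 7 h 2 min; less 30 min break → 6 h 32 min
Thu: 07:25–12:24 = 4 h 59 min; less 30 min break → 4 h 29 min
Fri: 09:53–17:08 = 7 h 15 min; less 30 min break → 6 h 45 min
Sat: 10:01–17:42 = 7 h 41 min; less 30 min break → 7 h 11 min
Total: 7 h 28 min + 6 h 32 min + 4 h 29 min + 6 h 45 min + 7 h 11 min = 32 h 25 min.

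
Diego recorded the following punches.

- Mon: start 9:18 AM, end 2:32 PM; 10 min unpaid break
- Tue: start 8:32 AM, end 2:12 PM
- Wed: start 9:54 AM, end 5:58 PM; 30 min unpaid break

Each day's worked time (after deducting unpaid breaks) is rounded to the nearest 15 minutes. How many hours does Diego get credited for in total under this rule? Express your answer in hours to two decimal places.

18.25 hours

Mon: 9:18 AM–2:32 PM = 5 h 14 min − 10 min = 5 h 4 min → rounds to 5 h 0 min
Tue: 8:32 AM–2:12 PM = 5 h 40 min → rounds to 5 h 45 min
Wed: 9:54 AM–5:58 PM = 8 h 4 min − 30 min = 7 h 34 min → rounds to 7 h 30 min
Total credited: 18 h 15 min.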